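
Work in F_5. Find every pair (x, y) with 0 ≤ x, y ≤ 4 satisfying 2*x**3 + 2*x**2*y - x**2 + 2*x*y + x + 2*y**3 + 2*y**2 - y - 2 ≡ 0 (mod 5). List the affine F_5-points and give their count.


Affine F_5-points: {(0, 2), (1, 0), (1, 2), (4, 4)}; count = 4.

For each of the 25 pairs (x, y) ∈ F_5², evaluate f(x, y) mod 5. Record the zeros.
  x = 0: [0↦3, 1↦1, 2↦0, 3↦2, 4↦4]  zeros at y ∈ {2}
  x = 1: [0↦0, 1↦2, 2↦0, 3↦1, 4↦2]  zeros at y ∈ {0, 2}
  x = 2: [0↦2, 1↦2, 2↦3, 3↦2, 4↦1]  zeros at y ∈ ∅
  x = 3: [0↦1, 1↦3, 2↦1, 3↦2, 4↦3]  zeros at y ∈ ∅
  x = 4: [0↦4, 1↦2, 2↦1, 3↦3, 4↦0]  zeros at y ∈ {4}
Collecting zeros: affine points = {(0, 2), (1, 0), (1, 2), (4, 4)}.
Total count |C(F_5)_aff| = 4.


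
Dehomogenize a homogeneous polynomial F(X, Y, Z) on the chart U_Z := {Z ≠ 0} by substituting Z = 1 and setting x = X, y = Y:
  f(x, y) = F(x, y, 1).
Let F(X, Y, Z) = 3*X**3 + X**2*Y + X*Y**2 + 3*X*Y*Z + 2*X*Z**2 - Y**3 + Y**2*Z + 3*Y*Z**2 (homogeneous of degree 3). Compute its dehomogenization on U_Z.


f(x, y) = 3*x**3 + x**2*y + x*y**2 + 3*x*y + 2*x - y**3 + y**2 + 3*y

On U_Z we set Z = 1. Each monomial c·X^i·Y^j·Z^k in F becomes c·x^i·y^j·1^k = c·x^i·y^j.
Substituting Z = 1: F(X, Y, 1) = 3*x**3 + x**2*y + x*y**2 + 3*x*y + 2*x - y**3 + y**2 + 3*y.
Note: deg(f) ≤ deg(F) = 3; strict inequality happens when F is divisible by Z (lost terms).


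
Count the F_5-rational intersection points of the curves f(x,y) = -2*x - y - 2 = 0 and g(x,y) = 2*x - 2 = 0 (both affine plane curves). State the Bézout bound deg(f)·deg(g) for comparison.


Common zeros: {(1, 1)}; count = 1; Bézout bound = 1.

deg(f) = 1, deg(g) = 1, so Bézout bound = 1.
Scan x ∈ F_5. For each x, list the y ∈ F_5 with f(x, y) ≡ 0 and those with g(x, y) ≡ 0 (mod 5); the common zeros in that column are the intersection.
  x = 0: f ≡ 0 at y ∈ {3}; g ≡ 0 at y ∈ ∅; common: ∅.
  x = 1: f ≡ 0 at y ∈ {1}; g ≡ 0 at y ∈ {0, 1, 2, 3, 4}; common: {1}.
  x = 2: f ≡ 0 at y ∈ {4}; g ≡ 0 at y ∈ ∅; common: ∅.
  x = 3: f ≡ 0 at y ∈ {2}; g ≡ 0 at y ∈ ∅; common: ∅.
  x = 4: f ≡ 0 at y ∈ {0}; g ≡ 0 at y ∈ ∅; common: ∅.
Collecting: common zeros = {(1, 1)}, so the count is 1.
Comparison with the Bézout bound: 1 ≤ 1 = deg(f)·deg(g), as expected for curves with no common component (the bound is attained).


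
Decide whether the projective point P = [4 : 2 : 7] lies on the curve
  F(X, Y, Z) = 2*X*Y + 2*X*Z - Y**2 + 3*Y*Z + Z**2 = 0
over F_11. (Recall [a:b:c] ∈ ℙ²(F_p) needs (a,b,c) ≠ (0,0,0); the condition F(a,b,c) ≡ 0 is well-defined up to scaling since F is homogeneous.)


F(4,2,7) ≡ 5 (mod 11); P is NOT on the curve.

Evaluate F(4, 2, 7) term-by-term (mod 11).
  2*X*Y ↦ 2·4·2·1 = 16
  2*X*Z ↦ 2·4·1·7 = 56
  -Y**2 ↦ -1·1·4·1 = -4
  3*Y*Z ↦ 3·1·2·7 = 42
  Z**2 ↦ 1·1·1·49 = 49
Sum: F(4, 2, 7) = (16) + (56) + (-4) + (42) + (49) = 159.
Reducing mod 11: 159 ≡ 5 (mod 11).
Since F(a, b, c) ≡ 5 ≠ 0 (mod 11), P does NOT lie on the curve.


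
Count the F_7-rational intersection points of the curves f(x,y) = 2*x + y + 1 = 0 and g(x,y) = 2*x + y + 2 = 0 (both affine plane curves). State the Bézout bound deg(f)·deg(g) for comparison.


Common zeros: ∅; count = 0; Bézout bound = 1.

deg(f) = 1, deg(g) = 1, so Bézout bound = 1.
Scan x ∈ F_7. For each x, list the y ∈ F_7 with f(x, y) ≡ 0 and those with g(x, y) ≡ 0 (mod 7); the common zeros in that column are the intersection.
  x = 0: f ≡ 0 at y ∈ {6}; g ≡ 0 at y ∈ {5}; common: ∅.
  x = 1: f ≡ 0 at y ∈ {4}; g ≡ 0 at y ∈ {3}; common: ∅.
  x = 2: f ≡ 0 at y ∈ {2}; g ≡ 0 at y ∈ {1}; common: ∅.
  x = 3: f ≡ 0 at y ∈ {0}; g ≡ 0 at y ∈ {6}; common: ∅.
  x = 4: f ≡ 0 at y ∈ {5}; g ≡ 0 at y ∈ {4}; common: ∅.
  x = 5: f ≡ 0 at y ∈ {3}; g ≡ 0 at y ∈ {2}; common: ∅.
  x = 6: f ≡ 0 at y ∈ {1}; g ≡ 0 at y ∈ {0}; common: ∅.
Collecting: common zeros = ∅, so the count is 0.
Comparison with the Bézout bound: 0 ≤ 1 = deg(f)·deg(g), as expected for curves with no common component (the affine F_7-count falls short of the bound because intersections may lie at infinity, over extension fields, or carry multiplicity).


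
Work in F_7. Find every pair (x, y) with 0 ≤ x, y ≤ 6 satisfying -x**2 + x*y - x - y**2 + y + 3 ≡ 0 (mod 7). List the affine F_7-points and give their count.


Affine F_7-points: {(1, 4), (1, 5), (2, 4), (2, 6), (3, 5), (3, 6)}; count = 6.

For each of the 49 pairs (x, y) ∈ F_7², evaluate f(x, y) mod 7. Record the zeros.
  x = 0: [0↦3, 1↦3, 2↦1, 3↦4, 4↦5, 5↦4, 6↦1]  zeros at y ∈ ∅
  x = 1: [0↦1, 1↦2, 2↦1, 3↦5, 4↦0, 5↦0, 6↦5]  zeros at y ∈ {4, 5}
  x = 2: [0↦4, 1↦6, 2↦6, 3↦4, 4↦0, 5↦1, 6↦0]  zeros at y ∈ {4, 6}
  x = 3: [0↦5, 1↦1, 2↦2, 3↦1, 4↦5, 5↦0, 6↦0]  zeros at y ∈ {5, 6}
  x = 4: [0↦4, 1↦1, 2↦3, 3↦3, 4↦1, 5↦4, 6↦5]  zeros at y ∈ ∅
  x = 5: [0↦1, 1↦6, 2↦2, 3↦3, 4↦2, 5↦6, 6↦1]  zeros at y ∈ ∅
  x = 6: [0↦3, 1↦2, 2↦6, 3↦1, 4↦1, 5↦6, 6↦2]  zeros at y ∈ ∅
Collecting zeros: affine points = {(1, 4), (1, 5), (2, 4), (2, 6), (3, 5), (3, 6)}.
Total count |C(F_7)_aff| = 6.


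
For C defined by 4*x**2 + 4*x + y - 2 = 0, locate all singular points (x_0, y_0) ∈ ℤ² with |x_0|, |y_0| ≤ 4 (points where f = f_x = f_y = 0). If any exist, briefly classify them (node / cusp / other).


No singular points in the scanned grid; C is smooth there.

Compute partial derivatives:
  f_x = 8*x + 4.
  f_y = 1.
f_y = 1 is a nonzero constant, so f_y never vanishes: no point (x, y) can satisfy f = f_x = f_y = 0. In particular no (x, y) ∈ {−4, ..., 4}² is singular; the curve is smooth.


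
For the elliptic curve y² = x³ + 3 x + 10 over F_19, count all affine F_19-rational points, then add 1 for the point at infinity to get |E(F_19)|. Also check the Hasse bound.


Affine points = {(2, 9), (2, 10), (5, 6), (5, 13), (6, 4), (6, 15), (9, 5), (9, 14), (11, 5), (11, 14), (12, 8), (12, 11), (13, 2), (13, 17), (18, 5), (18, 14)}; affine count = 16; |E(F_19)| = 17.

Discriminant check: Δ ∝ 4a³ + 27b² = 4·3³ + 27·10² = 4·27 + 27·100 ≡ 15 (mod 19). Nonzero ⇒ E is nonsingular.
For each x ∈ F_19, compute rhs = x³ + 3·x + 10 mod 19, then count y ∈ F_19 with y² ≡ rhs.
  x = 0: rhs = 10, matching y values: none (0 points).
  x = 1: rhs = 14, matching y values: none (0 points).
  x = 2: rhs = 5, matching y values: 9, 10 (2 points).
  x = 3: rhs = 8, matching y values: none (0 points).
  x = 4: rhs = 10, matching y values: none (0 points).
  x = 5: rhs = 17, matching y values: 6, 13 (2 points).
  x = 6: rhs = 16, matching y values: 4, 15 (2 points).
  x = 7: rhs = 13, matching y values: none (0 points).
  x = 8: rhs = 14, matching y values: none (0 points).
  x = 9: rhs = 6, matching y values: 5, 14 (2 points).
  x = 10: rhs = 14, matching y values: none (0 points).
  x = 11: rhs = 6, matching y values: 5, 14 (2 points).
  x = 12: rhs = 7, matching y values: 8, 11 (2 points).
  x = 13: rhs = 4, matching y values: 2, 17 (2 points).
  x = 14: rhs = 3, matching y values: none (0 points).
  x = 15: rhs = 10, matching y values: none (0 points).
  x = 16: rhs = 12, matching y values: none (0 points).
  x = 17: rhs = 15, matching y values: none (0 points).
  x = 18: rhs = 6, matching y values: 5, 14 (2 points).
Total affine count: 16.
Full point count |E(F_19)| = 16 + 1 = 17.
Hasse bound: |17 − (19+1)| = |-3| = 3 ≤ 2√19 ≈ 8.7178 ✓.


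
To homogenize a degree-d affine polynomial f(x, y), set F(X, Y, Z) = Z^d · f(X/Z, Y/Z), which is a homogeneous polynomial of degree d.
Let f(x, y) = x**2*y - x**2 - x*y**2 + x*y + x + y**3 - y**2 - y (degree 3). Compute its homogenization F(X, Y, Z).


F(X, Y, Z) = X**2*Y - X**2*Z - X*Y**2 + X*Y*Z + X*Z**2 + Y**3 - Y**2*Z - Y*Z**2

deg(f) = 3.
Substitute x = X/Z, y = Y/Z into f, then multiply by Z^3.
  monomial 1·x^2·y^1 ↦ 1·X^2·Y^1·Z^0.
  monomial -1·x^2·y^0 ↦ -1·X^2·Y^0·Z^1.
  monomial -1·x^1·y^2 ↦ -1·X^1·Y^2·Z^0.
  monomial 1·x^1·y^1 ↦ 1·X^1·Y^1·Z^1.
  monomial 1·x^1·y^0 ↦ 1·X^1·Y^0·Z^2.
  monomial 1·x^0·y^3 ↦ 1·X^0·Y^3·Z^0.
  monomial -1·x^0·y^2 ↦ -1·X^0·Y^2·Z^1.
  monomial -1·x^0·y^1 ↦ -1·X^0·Y^1·Z^2.
Collecting: F(X, Y, Z) = X**2*Y - X**2*Z - X*Y**2 + X*Y*Z + X*Z**2 + Y**3 - Y**2*Z - Y*Z**2.


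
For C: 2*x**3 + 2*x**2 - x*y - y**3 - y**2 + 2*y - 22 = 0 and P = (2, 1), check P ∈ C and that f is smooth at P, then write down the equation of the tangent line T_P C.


Tangent line at P: 31*x - 5*y - 57 = 0.

Step 1: f(2, 1) = 0, so P lies on C.
Step 2: partial derivatives
  f_x(x, y) = 6*x**2 + 4*x - y, f_y(x, y) = -x - 3*y**2 - 2*y + 2.
  f_x(P) = 31, f_y(P) = -5 (gradient nonzero, so P is smooth).
Step 3: tangent line at P: 31·(x − 2) + -5·(y − 1) = 0.
Expanding: 31*x - 5*y - 57 = 0.


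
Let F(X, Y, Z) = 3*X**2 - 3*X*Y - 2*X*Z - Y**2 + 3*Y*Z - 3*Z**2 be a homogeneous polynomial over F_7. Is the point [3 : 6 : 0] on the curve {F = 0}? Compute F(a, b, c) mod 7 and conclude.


F(3,6,0) ≡ 0 (mod 7); P is on the curve.

Evaluate F(3, 6, 0) term-by-term (mod 7).
  3*X**2 ↦ 3·9·1·1 = 27
  -3*X*Y ↦ -3·3·6·1 = -54
  -2*X*Z ↦ -2·3·1·0 = 0
  -Y**2 ↦ -1·1·36·1 = -36
  3*Y*Z ↦ 3·1·6·0 = 0
  -3*Z**2 ↦ -3·1·1·0 = 0
Sum: F(3, 6, 0) = (27) + (-54) + (0) + (-36) + (0) + (0) = -63.
Reducing mod 7: -63 ≡ 0 (mod 7).
Since F(a, b, c) ≡ 0 (mod 7), P lies on the curve.


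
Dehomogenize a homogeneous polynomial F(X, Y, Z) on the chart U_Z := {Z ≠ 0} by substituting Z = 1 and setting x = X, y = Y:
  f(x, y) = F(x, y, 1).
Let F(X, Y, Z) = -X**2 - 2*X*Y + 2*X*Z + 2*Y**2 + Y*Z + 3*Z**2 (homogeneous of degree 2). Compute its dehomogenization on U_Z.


f(x, y) = -x**2 - 2*x*y + 2*x + 2*y**2 + y + 3

On U_Z we set Z = 1. Each monomial c·X^i·Y^j·Z^k in F becomes c·x^i·y^j·1^k = c·x^i·y^j.
Substituting Z = 1: F(X, Y, 1) = -x**2 - 2*x*y + 2*x + 2*y**2 + y + 3.
Note: deg(f) ≤ deg(F) = 2; strict inequality happens when F is divisible by Z (lost terms).


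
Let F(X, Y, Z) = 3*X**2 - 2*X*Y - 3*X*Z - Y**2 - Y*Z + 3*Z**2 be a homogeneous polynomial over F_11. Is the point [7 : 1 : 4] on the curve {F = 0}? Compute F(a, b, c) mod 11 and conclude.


F(7,1,4) ≡ 4 (mod 11); P is NOT on the curve.

Evaluate F(7, 1, 4) term-by-term (mod 11).
  3*X**2 ↦ 3·49·1·1 = 147
  -2*X*Y ↦ -2·7·1·1 = -14
  -3*X*Z ↦ -3·7·1·4 = -84
  -Y**2 ↦ -1·1·1·1 = -1
  -Y*Z ↦ -1·1·1·4 = -4
  3*Z**2 ↦ 3·1·1·16 = 48
Sum: F(7, 1, 4) = (147) + (-14) + (-84) + (-1) + (-4) + (48) = 92.
Reducing mod 11: 92 ≡ 4 (mod 11).
Since F(a, b, c) ≡ 4 ≠ 0 (mod 11), P does NOT lie on the curve.


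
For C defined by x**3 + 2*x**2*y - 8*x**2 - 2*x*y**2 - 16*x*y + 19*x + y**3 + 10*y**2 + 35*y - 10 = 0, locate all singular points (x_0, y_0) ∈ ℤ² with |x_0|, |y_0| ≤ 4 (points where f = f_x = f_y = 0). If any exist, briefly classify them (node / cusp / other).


Singular points: {(3, -1)}; classification: node.

Compute partial derivatives:
  f_x = 3*x**2 + 4*x*y - 16*x - 2*y**2 - 16*y + 19.
  f_y = 2*x**2 - 4*x*y - 16*x + 3*y**2 + 20*y + 35.
Scan x_0 ∈ {−4, ..., 4}. For each x_0, f_y(x_0, y) is a polynomial in y; find its integer roots y ∈ {−4, ..., 4}, then test f_x and f at those candidates.
  x = -4: f_y(-4, y) = 3*y**2 + 36*y + 131; no integer root y with |y| ≤ 4.
  x = -3: f_y(-3, y) = 3*y**2 + 32*y + 101; no integer root y with |y| ≤ 4.
  x = -2: f_y(-2, y) = 3*y**2 + 28*y + 75; no integer root y with |y| ≤ 4.
  x = -1: f_y(-1, y) = 3*y**2 + 24*y + 53; no integer root y with |y| ≤ 4.
  x = 0: f_y(0, y) = 3*y**2 + 20*y + 35; no integer root y with |y| ≤ 4.
  x = 1: f_y(1, y) = 3*y**2 + 16*y + 21; vanishes at y ∈ {-3}. (1, -3): f_x = 24 ≠ 0.
  x = 2: f_y(2, y) = 3*y**2 + 12*y + 11; no integer root y with |y| ≤ 4.
  x = 3: f_y(3, y) = 3*y**2 + 8*y + 5; vanishes at y ∈ {-1}. (3, -1): f_x = 0, f = 0 — SINGULAR.
  x = 4: f_y(4, y) = 3*y**2 + 4*y + 3; no integer root y with |y| ≤ 4.
Only singular point on the grid: (3, -1).
Classify: substitute x = 3 + u, y = -1 + v and expand: f = u**3 + 2*u**2*v - u**2 - 2*u*v**2 + v**3 + v**2.
No constant or linear terms (consistent with a singular point). Quadratic part: -u**2 + v**2. Cubic part: u**3 + 2*u**2*v - 2*u*v**2 + v**3.
The quadratic part v**2 - u**2 = (v − u)(v + u) splits into two distinct linear factors, so there are two distinct tangent lines y − -1 = ±(x − 3) — this is a node (ordinary double point).
Classification: node.


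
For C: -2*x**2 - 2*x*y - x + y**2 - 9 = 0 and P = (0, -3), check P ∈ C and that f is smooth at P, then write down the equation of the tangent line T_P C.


Tangent line at P: 5*x - 6*y - 18 = 0.

Step 1: f(0, -3) = 0, so P lies on C.
Step 2: partial derivatives
  f_x(x, y) = -4*x - 2*y - 1, f_y(x, y) = -2*x + 2*y.
  f_x(P) = 5, f_y(P) = -6 (gradient nonzero, so P is smooth).
Step 3: tangent line at P: 5·(x − 0) + -6·(y − -3) = 0.
Expanding: 5*x - 6*y - 18 = 0.


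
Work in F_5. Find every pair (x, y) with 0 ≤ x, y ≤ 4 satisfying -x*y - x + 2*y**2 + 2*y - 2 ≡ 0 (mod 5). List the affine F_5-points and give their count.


Affine F_5-points: {(0, 2), (1, 1), (3, 0), (3, 3)}; count = 4.

For each of the 25 pairs (x, y) ∈ F_5², evaluate f(x, y) mod 5. Record the zeros.
  x = 0: [0↦3, 1↦2, 2↦0, 3↦2, 4↦3]  zeros at y ∈ {2}
  x = 1: [0↦2, 1↦0, 2↦2, 3↦3, 4↦3]  zeros at y ∈ {1}
  x = 2: [0↦1, 1↦3, 2↦4, 3↦4, 4↦3]  zeros at y ∈ ∅
  x = 3: [0↦0, 1↦1, 2↦1, 3↦0, 4↦3]  zeros at y ∈ {0, 3}
  x = 4: [0↦4, 1↦4, 2↦3, 3↦1, 4↦3]  zeros at y ∈ ∅
Collecting zeros: affine points = {(0, 2), (1, 1), (3, 0), (3, 3)}.
Total count |C(F_5)_aff| = 4.


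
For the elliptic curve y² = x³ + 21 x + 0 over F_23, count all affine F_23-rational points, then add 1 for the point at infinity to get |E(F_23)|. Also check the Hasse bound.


Affine points = {(0, 0), (2, 2), (2, 21), (5, 0), (8, 6), (8, 17), (12, 5), (12, 18), (13, 3), (13, 20), (14, 5), (14, 18), (16, 4), (16, 19), (17, 7), (17, 16), (18, 0), (19, 6), (19, 17), (20, 5), (20, 18), (22, 1), (22, 22)}; affine count = 23; |E(F_23)| = 24.

Discriminant check: Δ ∝ 4a³ + 27b² = 4·21³ + 27·0² = 4·9261 + 27·0 ≡ 14 (mod 23). Nonzero ⇒ E is nonsingular.
For each x ∈ F_23, compute rhs = x³ + 21·x + 0 mod 23, then count y ∈ F_23 with y² ≡ rhs.
  x = 0: rhs = 0, matching y values: 0 (1 points).
  x = 1: rhs = 22, matching y values: none (0 points).
  x = 2: rhs = 4, matching y values: 2, 21 (2 points).
  x = 3: rhs = 21, matching y values: none (0 points).
  x = 4: rhs = 10, matching y values: none (0 points).
  x = 5: rhs = 0, matching y values: 0 (1 points).
  x = 6: rhs = 20, matching y values: none (0 points).
  x = 7: rhs = 7, matching y values: none (0 points).
  x = 8: rhs = 13, matching y values: 6, 17 (2 points).
  x = 9: rhs = 21, matching y values: none (0 points).
  x = 10: rhs = 14, matching y values: none (0 points).
  x = 11: rhs = 21, matching y values: none (0 points).
  x = 12: rhs = 2, matching y values: 5, 18 (2 points).
  x = 13: rhs = 9, matching y values: 3, 20 (2 points).
  x = 14: rhs = 2, matching y values: 5, 18 (2 points).
  x = 15: rhs = 10, matching y values: none (0 points).
  x = 16: rhs = 16, matching y values: 4, 19 (2 points).
  x = 17: rhs = 3, matching y values: 7, 16 (2 points).
  x = 18: rhs = 0, matching y values: 0 (1 points).
  x = 19: rhs = 13, matching y values: 6, 17 (2 points).
  x = 20: rhs = 2, matching y values: 5, 18 (2 points).
  x = 21: rhs = 19, matching y values: none (0 points).
  x = 22: rhs = 1, matching y values: 1, 22 (2 points).
Total affine count: 23.
Full point count |E(F_23)| = 23 + 1 = 24.
Hasse bound: |24 − (23+1)| = |0| = 0 ≤ 2√23 ≈ 9.5917 ✓.


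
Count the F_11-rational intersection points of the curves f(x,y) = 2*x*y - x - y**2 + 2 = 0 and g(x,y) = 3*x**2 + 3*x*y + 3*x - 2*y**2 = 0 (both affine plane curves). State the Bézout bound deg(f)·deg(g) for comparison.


Common zeros: ∅; count = 0; Bézout bound = 4.

deg(f) = 2, deg(g) = 2, so Bézout bound = 4.
Scan x ∈ F_11. For each x, list the y ∈ F_11 with f(x, y) ≡ 0 and those with g(x, y) ≡ 0 (mod 11); the common zeros in that column are the intersection.
  x = 0: f ≡ 0 at y ∈ ∅; g ≡ 0 at y ∈ {0}; common: ∅.
  x = 1: f ≡ 0 at y ∈ ∅; g ≡ 0 at y ∈ ∅; common: ∅.
  x = 2: f ≡ 0 at y ∈ {0, 4}; g ≡ 0 at y ∈ {1, 2}; common: ∅.
  x = 3: f ≡ 0 at y ∈ ∅; g ≡ 0 at y ∈ ∅; common: ∅.
  x = 4: f ≡ 0 at y ∈ {9, 10}; g ≡ 0 at y ∈ ∅; common: ∅.
  x = 5: f ≡ 0 at y ∈ {5}; g ≡ 0 at y ∈ ∅; common: ∅.
  x = 6: f ≡ 0 at y ∈ ∅; g ≡ 0 at y ∈ {2, 7}; common: ∅.
  x = 7: f ≡ 0 at y ∈ {7}; g ≡ 0 at y ∈ {1, 4}; common: ∅.
  x = 8: f ≡ 0 at y ∈ {2, 3}; g ≡ 0 at y ∈ {5, 7}; common: ∅.
  x = 9: f ≡ 0 at y ∈ ∅; g ≡ 0 at y ∈ ∅; common: ∅.
  x = 10: f ≡ 0 at y ∈ {1, 8}; g ≡ 0 at y ∈ {0, 4}; common: ∅.
Collecting: common zeros = ∅, so the count is 0.
Comparison with the Bézout bound: 0 ≤ 4 = deg(f)·deg(g), as expected for curves with no common component (the affine F_11-count falls short of the bound because intersections may lie at infinity, over extension fields, or carry multiplicity).


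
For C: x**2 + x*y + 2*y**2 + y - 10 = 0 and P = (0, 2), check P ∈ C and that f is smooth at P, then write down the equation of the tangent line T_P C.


Tangent line at P: 2*x + 9*y - 18 = 0.

Step 1: f(0, 2) = 0, so P lies on C.
Step 2: partial derivatives
  f_x(x, y) = 2*x + y, f_y(x, y) = x + 4*y + 1.
  f_x(P) = 2, f_y(P) = 9 (gradient nonzero, so P is smooth).
Step 3: tangent line at P: 2·(x − 0) + 9·(y − 2) = 0.
Expanding: 2*x + 9*y - 18 = 0.


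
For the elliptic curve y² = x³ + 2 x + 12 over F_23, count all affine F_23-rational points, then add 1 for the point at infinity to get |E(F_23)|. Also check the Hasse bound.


Affine points = {(0, 9), (0, 14), (2, 1), (2, 22), (5, 3), (5, 20), (7, 1), (7, 22), (9, 0), (11, 10), (11, 13), (12, 4), (12, 19), (13, 2), (13, 21), (14, 1), (14, 22), (15, 6), (15, 17), (16, 0), (19, 3), (19, 20), (20, 5), (20, 18), (21, 0), (22, 3), (22, 20)}; affine count = 27; |E(F_23)| = 28.

Discriminant check: Δ ∝ 4a³ + 27b² = 4·2³ + 27·12² = 4·8 + 27·144 ≡ 10 (mod 23). Nonzero ⇒ E is nonsingular.
For each x ∈ F_23, compute rhs = x³ + 2·x + 12 mod 23, then count y ∈ F_23 with y² ≡ rhs.
  x = 0: rhs = 12, matching y values: 9, 14 (2 points).
  x = 1: rhs = 15, matching y values: none (0 points).
  x = 2: rhs = 1, matching y values: 1, 22 (2 points).
  x = 3: rhs = 22, matching y values: none (0 points).
  x = 4: rhs = 15, matching y values: none (0 points).
  x = 5: rhs = 9, matching y values: 3, 20 (2 points).
  x = 6: rhs = 10, matching y values: none (0 points).
  x = 7: rhs = 1, matching y values: 1, 22 (2 points).
  x = 8: rhs = 11, matching y values: none (0 points).
  x = 9: rhs = 0, matching y values: 0 (1 points).
  x = 10: rhs = 20, matching y values: none (0 points).
  x = 11: rhs = 8, matching y values: 10, 13 (2 points).
  x = 12: rhs = 16, matching y values: 4, 19 (2 points).
  x = 13: rhs = 4, matching y values: 2, 21 (2 points).
  x = 14: rhs = 1, matching y values: 1, 22 (2 points).
  x = 15: rhs = 13, matching y values: 6, 17 (2 points).
  x = 16: rhs = 0, matching y values: 0 (1 points).
  x = 17: rhs = 14, matching y values: none (0 points).
  x = 18: rhs = 15, matching y values: none (0 points).
  x = 19: rhs = 9, matching y values: 3, 20 (2 points).
  x = 20: rhs = 2, matching y values: 5, 18 (2 points).
  x = 21: rhs = 0, matching y values: 0 (1 points).
  x = 22: rhs = 9, matching y values: 3, 20 (2 points).
Total affine count: 27.
Full point count |E(F_23)| = 27 + 1 = 28.
Hasse bound: |28 − (23+1)| = |4| = 4 ≤ 2√23 ≈ 9.5917 ✓.


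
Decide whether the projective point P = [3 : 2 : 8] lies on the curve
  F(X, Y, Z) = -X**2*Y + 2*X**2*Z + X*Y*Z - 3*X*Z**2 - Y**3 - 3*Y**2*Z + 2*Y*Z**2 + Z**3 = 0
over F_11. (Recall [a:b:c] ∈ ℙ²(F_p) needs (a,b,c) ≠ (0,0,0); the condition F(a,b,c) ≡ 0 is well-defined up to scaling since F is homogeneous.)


F(3,2,8) ≡ 9 (mod 11); P is NOT on the curve.

Evaluate F(3, 2, 8) term-by-term (mod 11).
  -X**2*Y ↦ -1·9·2·1 = -18
  2*X**2*Z ↦ 2·9·1·8 = 144
  X*Y*Z ↦ 1·3·2·8 = 48
  -3*X*Z**2 ↦ -3·3·1·64 = -576
  -Y**3 ↦ -1·1·8·1 = -8
  -3*Y**2*Z ↦ -3·1·4·8 = -96
  2*Y*Z**2 ↦ 2·1·2·64 = 256
  Z**3 ↦ 1·1·1·512 = 512
Sum: F(3, 2, 8) = (-18) + (144) + (48) + (-576) + (-8) + (-96) + (256) + (512) = 262.
Reducing mod 11: 262 ≡ 9 (mod 11).
Since F(a, b, c) ≡ 9 ≠ 0 (mod 11), P does NOT lie on the curve.


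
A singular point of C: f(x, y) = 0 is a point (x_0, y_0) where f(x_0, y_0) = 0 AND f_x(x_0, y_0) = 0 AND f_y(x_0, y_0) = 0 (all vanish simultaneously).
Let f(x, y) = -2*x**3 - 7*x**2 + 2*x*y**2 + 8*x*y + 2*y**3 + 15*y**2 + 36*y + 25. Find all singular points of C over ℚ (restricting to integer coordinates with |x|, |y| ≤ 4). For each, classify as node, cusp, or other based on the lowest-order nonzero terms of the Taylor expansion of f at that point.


Singular points: {(-1, -2)}; classification: node.

Compute partial derivatives:
  f_x = -6*x**2 - 14*x + 2*y**2 + 8*y.
  f_y = 4*x*y + 8*x + 6*y**2 + 30*y + 36.
Scan x_0 ∈ {−4, ..., 4}. For each x_0, f_y(x_0, y) is a polynomial in y; find its integer roots y ∈ {−4, ..., 4}, then test f_x and f at those candidates.
  x = -4: f_y(-4, y) = 6*y**2 + 14*y + 4; vanishes at y ∈ {-2}. (-4, -2): f_x = -48 ≠ 0.
  x = -3: f_y(-3, y) = 6*y**2 + 18*y + 12; vanishes at y ∈ {-2, -1}. (-3, -2): f_x = -20 ≠ 0; (-3, -1): f_x = -18 ≠ 0.
  x = -2: f_y(-2, y) = 6*y**2 + 22*y + 20; vanishes at y ∈ {-2}. (-2, -2): f_x = -4 ≠ 0.
  x = -1: f_y(-1, y) = 6*y**2 + 26*y + 28; vanishes at y ∈ {-2}. (-1, -2): f_x = 0, f = 0 — SINGULAR.
  x = 0: f_y(0, y) = 6*y**2 + 30*y + 36; vanishes at y ∈ {-3, -2}. (0, -3): f_x = -6 ≠ 0; (0, -2): f_x = -8 ≠ 0.
  x = 1: f_y(1, y) = 6*y**2 + 34*y + 44; vanishes at y ∈ {-2}. (1, -2): f_x = -28 ≠ 0.
  x = 2: f_y(2, y) = 6*y**2 + 38*y + 52; vanishes at y ∈ {-2}. (2, -2): f_x = -60 ≠ 0.
  x = 3: f_y(3, y) = 6*y**2 + 42*y + 60; vanishes at y ∈ {-2}. (3, -2): f_x = -104 ≠ 0.
  x = 4: f_y(4, y) = 6*y**2 + 46*y + 68; vanishes at y ∈ {-2}. (4, -2): f_x = -160 ≠ 0.
Only singular point on the grid: (-1, -2).
Classify: substitute x = -1 + u, y = -2 + v and expand: f = -2*u**3 - u**2 + 2*u*v**2 + 2*v**3 + v**2.
No constant or linear terms (consistent with a singular point). Quadratic part: -u**2 + v**2. Cubic part: -2*u**3 + 2*u*v**2 + 2*v**3.
The quadratic part v**2 - u**2 = (v − u)(v + u) splits into two distinct linear factors, so there are two distinct tangent lines y − -2 = ±(x − -1) — this is a node (ordinary double point).
Classification: node.


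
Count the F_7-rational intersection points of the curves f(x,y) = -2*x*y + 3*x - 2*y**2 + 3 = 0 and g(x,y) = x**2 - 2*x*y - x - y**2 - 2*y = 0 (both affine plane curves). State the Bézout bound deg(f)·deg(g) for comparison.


Common zeros: {(2, 2), (4, 6)}; count = 2; Bézout bound = 4.

deg(f) = 2, deg(g) = 2, so Bézout bound = 4.
Scan x ∈ F_7. For each x, list the y ∈ F_7 with f(x, y) ≡ 0 and those with g(x, y) ≡ 0 (mod 7); the common zeros in that column are the intersection.
  x = 0: f ≡ 0 at y ∈ ∅; g ≡ 0 at y ∈ {0, 5}; common: ∅.
  x = 1: f ≡ 0 at y ∈ ∅; g ≡ 0 at y ∈ {0, 3}; common: ∅.
  x = 2: f ≡ 0 at y ∈ {2, 3}; g ≡ 0 at y ∈ {2, 6}; common: {2}.
  x = 3: f ≡ 0 at y ∈ ∅; g ≡ 0 at y ∈ {2, 4}; common: ∅.
  x = 4: f ≡ 0 at y ∈ {4, 6}; g ≡ 0 at y ∈ {5, 6}; common: {6}.
  x = 5: f ≡ 0 at y ∈ ∅; g ≡ 0 at y ∈ {1}; common: ∅.
  x = 6: f ≡ 0 at y ∈ {0, 1}; g ≡ 0 at y ∈ {3, 4}; common: ∅.
Collecting: common zeros = {(2, 2), (4, 6)}, so the count is 2.
Comparison with the Bézout bound: 2 ≤ 4 = deg(f)·deg(g), as expected for curves with no common component (the affine F_7-count falls short of the bound because intersections may lie at infinity, over extension fields, or carry multiplicity).


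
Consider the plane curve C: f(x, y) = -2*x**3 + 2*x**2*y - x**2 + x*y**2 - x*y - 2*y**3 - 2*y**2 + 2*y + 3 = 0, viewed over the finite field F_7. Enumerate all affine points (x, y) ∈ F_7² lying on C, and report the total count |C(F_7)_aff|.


Affine F_7-points: {(0, 3), (0, 5), (1, 0), (1, 1), (1, 2), (5, 1), (5, 2), (6, 2)}; count = 8.

For each of the 49 pairs (x, y) ∈ F_7², evaluate f(x, y) mod 7. Record the zeros.
  x = 0: [0↦3, 1↦1, 2↦4, 3↦0, 4↦5, 5↦0, 6↦1]  zeros at y ∈ {3, 5}
  x = 1: [0↦0, 1↦0, 2↦0, 3↦2, 4↦1, 5↦6, 6↦5]  zeros at y ∈ {0, 1, 2}
  x = 2: [0↦4, 1↦3, 2↦4, 3↦2, 4↦6, 5↦4, 6↦5]  zeros at y ∈ ∅
  x = 3: [0↦3, 1↦5, 2↦4, 3↦2, 4↦1, 5↦3, 6↦3]  zeros at y ∈ ∅
  x = 4: [0↦6, 1↦1, 2↦2, 3↦4, 4↦2, 5↦5, 6↦1]  zeros at y ∈ ∅
  x = 5: [0↦1, 1↦0, 2↦0, 3↦3, 4↦4, 5↦5, 6↦1]  zeros at y ∈ {1, 2}
  x = 6: [0↦4, 1↦4, 2↦0, 3↦1, 4↦2, 5↦5, 6↦5]  zeros at y ∈ {2}
Collecting zeros: affine points = {(0, 3), (0, 5), (1, 0), (1, 1), (1, 2), (5, 1), (5, 2), (6, 2)}.
Total count |C(F_7)_aff| = 8.


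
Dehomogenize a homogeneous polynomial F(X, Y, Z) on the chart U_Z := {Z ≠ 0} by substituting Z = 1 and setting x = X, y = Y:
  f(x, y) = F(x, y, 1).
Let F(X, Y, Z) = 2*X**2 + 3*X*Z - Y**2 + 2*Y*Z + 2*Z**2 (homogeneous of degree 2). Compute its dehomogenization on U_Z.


f(x, y) = 2*x**2 + 3*x - y**2 + 2*y + 2

On U_Z we set Z = 1. Each monomial c·X^i·Y^j·Z^k in F becomes c·x^i·y^j·1^k = c·x^i·y^j.
Substituting Z = 1: F(X, Y, 1) = 2*x**2 + 3*x - y**2 + 2*y + 2.
Note: deg(f) ≤ deg(F) = 2; strict inequality happens when F is divisible by Z (lost terms).


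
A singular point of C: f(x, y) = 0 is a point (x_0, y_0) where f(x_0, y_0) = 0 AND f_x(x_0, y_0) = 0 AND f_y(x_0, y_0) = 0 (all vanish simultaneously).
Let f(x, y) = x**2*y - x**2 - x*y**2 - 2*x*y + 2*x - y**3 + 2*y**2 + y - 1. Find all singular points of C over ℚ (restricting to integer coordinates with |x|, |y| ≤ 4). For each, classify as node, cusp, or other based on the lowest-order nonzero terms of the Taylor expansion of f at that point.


Singular points: {(1, 0)}; classification: node.

Compute partial derivatives:
  f_x = 2*x*y - 2*x - y**2 - 2*y + 2.
  f_y = x**2 - 2*x*y - 2*x - 3*y**2 + 4*y + 1.
Scan x_0 ∈ {−4, ..., 4}. For each x_0, f_y(x_0, y) is a polynomial in y; find its integer roots y ∈ {−4, ..., 4}, then test f_x and f at those candidates.
  x = -4: f_y(-4, y) = -3*y**2 + 12*y + 25; no integer root y with |y| ≤ 4.
  x = -3: f_y(-3, y) = -3*y**2 + 10*y + 16; no integer root y with |y| ≤ 4.
  x = -2: f_y(-2, y) = -3*y**2 + 8*y + 9; no integer root y with |y| ≤ 4.
  x = -1: f_y(-1, y) = -3*y**2 + 6*y + 4; no integer root y with |y| ≤ 4.
  x = 0: f_y(0, y) = -3*y**2 + 4*y + 1; no integer root y with |y| ≤ 4.
  x = 1: f_y(1, y) = -3*y**2 + 2*y; vanishes at y ∈ {0}. (1, 0): f_x = 0, f = 0 — SINGULAR.
  x = 2: f_y(2, y) = 1 - 3*y**2; no integer root y with |y| ≤ 4.
  x = 3: f_y(3, y) = -3*y**2 - 2*y + 4; no integer root y with |y| ≤ 4.
  x = 4: f_y(4, y) = -3*y**2 - 4*y + 9; no integer root y with |y| ≤ 4.
Only singular point on the grid: (1, 0).
Classify: substitute x = 1 + u, y = 0 + v and expand: f = u**2*v - u**2 - u*v**2 - v**3 + v**2.
No constant or linear terms (consistent with a singular point). Quadratic part: -u**2 + v**2. Cubic part: u**2*v - u*v**2 - v**3.
The quadratic part v**2 - u**2 = (v − u)(v + u) splits into two distinct linear factors, so there are two distinct tangent lines y − 0 = ±(x − 1) — this is a node (ordinary double point).
Classification: node.


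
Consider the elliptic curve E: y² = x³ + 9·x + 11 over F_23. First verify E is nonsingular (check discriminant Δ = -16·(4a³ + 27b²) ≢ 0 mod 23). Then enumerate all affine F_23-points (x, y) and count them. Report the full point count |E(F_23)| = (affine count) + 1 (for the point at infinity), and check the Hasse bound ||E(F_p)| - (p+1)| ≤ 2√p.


Affine points = {(7, 7), (7, 16), (9, 4), (9, 19), (13, 5), (13, 18), (14, 11), (14, 12), (15, 5), (15, 18), (18, 5), (18, 18), (19, 7), (19, 16), (20, 7), (20, 16), (21, 10), (21, 13), (22, 1), (22, 22)}; affine count = 20; |E(F_23)| = 21.

Discriminant check: Δ ∝ 4a³ + 27b² = 4·9³ + 27·11² = 4·729 + 27·121 ≡ 19 (mod 23). Nonzero ⇒ E is nonsingular.
For each x ∈ F_23, compute rhs = x³ + 9·x + 11 mod 23, then count y ∈ F_23 with y² ≡ rhs.
  x = 0: rhs = 11, matching y values: none (0 points).
  x = 1: rhs = 21, matching y values: none (0 points).
  x = 2: rhs = 14, matching y values: none (0 points).
  x = 3: rhs = 19, matching y values: none (0 points).
  x = 4: rhs = 19, matching y values: none (0 points).
  x = 5: rhs = 20, matching y values: none (0 points).
  x = 6: rhs = 5, matching y values: none (0 points).
  x = 7: rhs = 3, matching y values: 7, 16 (2 points).
  x = 8: rhs = 20, matching y values: none (0 points).
  x = 9: rhs = 16, matching y values: 4, 19 (2 points).
  x = 10: rhs = 20, matching y values: none (0 points).
  x = 11: rhs = 15, matching y values: none (0 points).
  x = 12: rhs = 7, matching y values: none (0 points).
  x = 13: rhs = 2, matching y values: 5, 18 (2 points).
  x = 14: rhs = 6, matching y values: 11, 12 (2 points).
  x = 15: rhs = 2, matching y values: 5, 18 (2 points).
  x = 16: rhs = 19, matching y values: none (0 points).
  x = 17: rhs = 17, matching y values: none (0 points).
  x = 18: rhs = 2, matching y values: 5, 18 (2 points).
  x = 19: rhs = 3, matching y values: 7, 16 (2 points).
  x = 20: rhs = 3, matching y values: 7, 16 (2 points).
  x = 21: rhs = 8, matching y values: 10, 13 (2 points).
  x = 22: rhs = 1, matching y values: 1, 22 (2 points).
Total affine count: 20.
Full point count |E(F_23)| = 20 + 1 = 21.
Hasse bound: |21 − (23+1)| = |-3| = 3 ≤ 2√23 ≈ 9.5917 ✓.


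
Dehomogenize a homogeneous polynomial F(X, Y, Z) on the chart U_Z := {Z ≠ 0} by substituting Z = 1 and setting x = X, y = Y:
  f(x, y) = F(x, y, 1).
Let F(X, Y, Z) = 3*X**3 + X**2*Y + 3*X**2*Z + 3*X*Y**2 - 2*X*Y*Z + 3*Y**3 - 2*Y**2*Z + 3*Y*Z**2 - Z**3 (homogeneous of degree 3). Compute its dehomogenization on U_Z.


f(x, y) = 3*x**3 + x**2*y + 3*x**2 + 3*x*y**2 - 2*x*y + 3*y**3 - 2*y**2 + 3*y - 1

On U_Z we set Z = 1. Each monomial c·X^i·Y^j·Z^k in F becomes c·x^i·y^j·1^k = c·x^i·y^j.
Substituting Z = 1: F(X, Y, 1) = 3*x**3 + x**2*y + 3*x**2 + 3*x*y**2 - 2*x*y + 3*y**3 - 2*y**2 + 3*y - 1.
Note: deg(f) ≤ deg(F) = 3; strict inequality happens when F is divisible by Z (lost terms).


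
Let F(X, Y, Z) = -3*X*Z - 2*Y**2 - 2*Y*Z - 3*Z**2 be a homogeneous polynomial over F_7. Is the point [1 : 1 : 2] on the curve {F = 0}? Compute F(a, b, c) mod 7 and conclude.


F(1,1,2) ≡ 4 (mod 7); P is NOT on the curve.

Evaluate F(1, 1, 2) term-by-term (mod 7).
  -3*X*Z ↦ -3·1·1·2 = -6
  -2*Y**2 ↦ -2·1·1·1 = -2
  -2*Y*Z ↦ -2·1·1·2 = -4
  -3*Z**2 ↦ -3·1·1·4 = -12
Sum: F(1, 1, 2) = (-6) + (-2) + (-4) + (-12) = -24.
Reducing mod 7: -24 ≡ 4 (mod 7).
Since F(a, b, c) ≡ 4 ≠ 0 (mod 7), P does NOT lie on the curve.


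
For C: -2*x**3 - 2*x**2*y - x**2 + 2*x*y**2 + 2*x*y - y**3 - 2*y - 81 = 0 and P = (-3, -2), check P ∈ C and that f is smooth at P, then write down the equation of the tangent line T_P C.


Tangent line at P: -68*x - 14*y - 232 = 0.

Step 1: f(-3, -2) = 0, so P lies on C.
Step 2: partial derivatives
  f_x(x, y) = -6*x**2 - 4*x*y - 2*x + 2*y**2 + 2*y, f_y(x, y) = -2*x**2 + 4*x*y + 2*x - 3*y**2 - 2.
  f_x(P) = -68, f_y(P) = -14 (gradient nonzero, so P is smooth).
Step 3: tangent line at P: -68·(x − -3) + -14·(y − -2) = 0.
Expanding: -68*x - 14*y - 232 = 0.


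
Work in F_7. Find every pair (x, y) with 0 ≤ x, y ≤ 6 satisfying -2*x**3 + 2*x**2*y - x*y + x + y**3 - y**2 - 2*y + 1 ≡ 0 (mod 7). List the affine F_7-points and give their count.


Affine F_7-points: {(0, 5), (1, 0), (3, 3), (5, 2)}; count = 4.

For each of the 49 pairs (x, y) ∈ F_7², evaluate f(x, y) mod 7. Record the zeros.
  x = 0: [0↦1, 1↦6, 2↦1, 3↦6, 4↦6, 5↦0, 6↦1]  zeros at y ∈ {5}
  x = 1: [0↦0, 1↦6, 2↦2, 3↦1, 4↦2, 5↦4, 6↦6]  zeros at y ∈ {0}
  x = 2: [0↦1, 1↦5, 2↦6, 3↦3, 4↦2, 5↦2, 6↦2]  zeros at y ∈ ∅
  x = 3: [0↦6, 1↦5, 2↦1, 3↦0, 4↦1, 5↦3, 6↦5]  zeros at y ∈ {3}
  x = 4: [0↦3, 1↦1, 2↦3, 3↦1, 4↦1, 5↦2, 6↦3]  zeros at y ∈ ∅
  x = 5: [0↦1, 1↦2, 2↦0, 3↦1, 4↦4, 5↦1, 6↦5]  zeros at y ∈ {2}
  x = 6: [0↦2, 1↦3, 2↦1, 3↦2, 4↦5, 5↦2, 6↦6]  zeros at y ∈ ∅
Collecting zeros: affine points = {(0, 5), (1, 0), (3, 3), (5, 2)}.
Total count |C(F_7)_aff| = 4.


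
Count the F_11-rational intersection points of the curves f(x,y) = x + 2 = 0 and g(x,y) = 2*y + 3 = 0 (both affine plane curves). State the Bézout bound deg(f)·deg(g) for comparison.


Common zeros: {(9, 4)}; count = 1; Bézout bound = 1.

deg(f) = 1, deg(g) = 1, so Bézout bound = 1.
Scan x ∈ F_11. For each x, list the y ∈ F_11 with f(x, y) ≡ 0 and those with g(x, y) ≡ 0 (mod 11); the common zeros in that column are the intersection.
  x = 0: f ≡ 0 at y ∈ ∅; g ≡ 0 at y ∈ {4}; common: ∅.
  x = 1: f ≡ 0 at y ∈ ∅; g ≡ 0 at y ∈ {4}; common: ∅.
  x = 2: f ≡ 0 at y ∈ ∅; g ≡ 0 at y ∈ {4}; common: ∅.
  x = 3: f ≡ 0 at y ∈ ∅; g ≡ 0 at y ∈ {4}; common: ∅.
  x = 4: f ≡ 0 at y ∈ ∅; g ≡ 0 at y ∈ {4}; common: ∅.
  x = 5: f ≡ 0 at y ∈ ∅; g ≡ 0 at y ∈ {4}; common: ∅.
  x = 6: f ≡ 0 at y ∈ ∅; g ≡ 0 at y ∈ {4}; common: ∅.
  x = 7: f ≡ 0 at y ∈ ∅; g ≡ 0 at y ∈ {4}; common: ∅.
  x = 8: f ≡ 0 at y ∈ ∅; g ≡ 0 at y ∈ {4}; common: ∅.
  x = 9: f ≡ 0 at y ∈ {0, 1, 2, 3, 4, 5, 6, 7, 8, 9, 10}; g ≡ 0 at y ∈ {4}; common: {4}.
  x = 10: f ≡ 0 at y ∈ ∅; g ≡ 0 at y ∈ {4}; common: ∅.
Collecting: common zeros = {(9, 4)}, so the count is 1.
Comparison with the Bézout bound: 1 ≤ 1 = deg(f)·deg(g), as expected for curves with no common component (the bound is attained).


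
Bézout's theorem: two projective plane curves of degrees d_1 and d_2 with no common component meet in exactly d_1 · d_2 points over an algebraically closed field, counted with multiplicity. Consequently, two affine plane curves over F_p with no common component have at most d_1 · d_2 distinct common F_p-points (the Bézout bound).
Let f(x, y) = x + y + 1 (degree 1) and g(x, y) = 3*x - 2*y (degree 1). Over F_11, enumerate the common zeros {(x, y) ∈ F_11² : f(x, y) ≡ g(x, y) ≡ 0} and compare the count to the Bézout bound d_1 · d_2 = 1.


Common zeros: {(4, 6)}; count = 1; Bézout bound = 1.

deg(f) = 1, deg(g) = 1, so Bézout bound = 1.
Scan x ∈ F_11. For each x, list the y ∈ F_11 with f(x, y) ≡ 0 and those with g(x, y) ≡ 0 (mod 11); the common zeros in that column are the intersection.
  x = 0: f ≡ 0 at y ∈ {10}; g ≡ 0 at y ∈ {0}; common: ∅.
  x = 1: f ≡ 0 at y ∈ {9}; g ≡ 0 at y ∈ {7}; common: ∅.
  x = 2: f ≡ 0 at y ∈ {8}; g ≡ 0 at y ∈ {3}; common: ∅.
  x = 3: f ≡ 0 at y ∈ {7}; g ≡ 0 at y ∈ {10}; common: ∅.
  x = 4: f ≡ 0 at y ∈ {6}; g ≡ 0 at y ∈ {6}; common: {6}.
  x = 5: f ≡ 0 at y ∈ {5}; g ≡ 0 at y ∈ {2}; common: ∅.
  x = 6: f ≡ 0 at y ∈ {4}; g ≡ 0 at y ∈ {9}; common: ∅.
  x = 7: f ≡ 0 at y ∈ {3}; g ≡ 0 at y ∈ {5}; common: ∅.
  x = 8: f ≡ 0 at y ∈ {2}; g ≡ 0 at y ∈ {1}; common: ∅.
  x = 9: f ≡ 0 at y ∈ {1}; g ≡ 0 at y ∈ {8}; common: ∅.
  x = 10: f ≡ 0 at y ∈ {0}; g ≡ 0 at y ∈ {4}; common: ∅.
Collecting: common zeros = {(4, 6)}, so the count is 1.
Comparison with the Bézout bound: 1 ≤ 1 = deg(f)·deg(g), as expected for curves with no common component (the bound is attained).


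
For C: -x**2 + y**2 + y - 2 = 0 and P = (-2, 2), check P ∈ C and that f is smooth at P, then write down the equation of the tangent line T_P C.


Tangent line at P: 4*x + 5*y - 2 = 0.

Step 1: f(-2, 2) = 0, so P lies on C.
Step 2: partial derivatives
  f_x(x, y) = -2*x, f_y(x, y) = 2*y + 1.
  f_x(P) = 4, f_y(P) = 5 (gradient nonzero, so P is smooth).
Step 3: tangent line at P: 4·(x − -2) + 5·(y − 2) = 0.
Expanding: 4*x + 5*y - 2 = 0.


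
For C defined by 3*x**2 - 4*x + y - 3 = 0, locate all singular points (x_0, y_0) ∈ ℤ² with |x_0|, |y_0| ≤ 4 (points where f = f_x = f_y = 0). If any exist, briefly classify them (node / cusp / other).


No singular points in the scanned grid; C is smooth there.

Compute partial derivatives:
  f_x = 6*x - 4.
  f_y = 1.
f_y = 1 is a nonzero constant, so f_y never vanishes: no point (x, y) can satisfy f = f_x = f_y = 0. In particular no (x, y) ∈ {−4, ..., 4}² is singular; the curve is smooth.


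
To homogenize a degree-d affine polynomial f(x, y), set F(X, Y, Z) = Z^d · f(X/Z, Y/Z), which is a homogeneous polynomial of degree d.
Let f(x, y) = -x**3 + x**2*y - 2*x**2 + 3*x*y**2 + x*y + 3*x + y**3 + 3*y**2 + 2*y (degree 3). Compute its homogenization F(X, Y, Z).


F(X, Y, Z) = -X**3 + X**2*Y - 2*X**2*Z + 3*X*Y**2 + X*Y*Z + 3*X*Z**2 + Y**3 + 3*Y**2*Z + 2*Y*Z**2

deg(f) = 3.
Substitute x = X/Z, y = Y/Z into f, then multiply by Z^3.
  monomial -1·x^3·y^0 ↦ -1·X^3·Y^0·Z^0.
  monomial 1·x^2·y^1 ↦ 1·X^2·Y^1·Z^0.
  monomial -2·x^2·y^0 ↦ -2·X^2·Y^0·Z^1.
  monomial 3·x^1·y^2 ↦ 3·X^1·Y^2·Z^0.
  monomial 1·x^1·y^1 ↦ 1·X^1·Y^1·Z^1.
  monomial 3·x^1·y^0 ↦ 3·X^1·Y^0·Z^2.
  monomial 1·x^0·y^3 ↦ 1·X^0·Y^3·Z^0.
  monomial 3·x^0·y^2 ↦ 3·X^0·Y^2·Z^1.
  monomial 2·x^0·y^1 ↦ 2·X^0·Y^1·Z^2.
Collecting: F(X, Y, Z) = -X**3 + X**2*Y - 2*X**2*Z + 3*X*Y**2 + X*Y*Z + 3*X*Z**2 + Y**3 + 3*Y**2*Z + 2*Y*Z**2.


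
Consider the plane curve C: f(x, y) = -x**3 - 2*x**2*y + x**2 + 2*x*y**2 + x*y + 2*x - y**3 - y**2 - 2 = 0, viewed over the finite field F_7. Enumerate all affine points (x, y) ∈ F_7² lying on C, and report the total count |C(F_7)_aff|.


Affine F_7-points: {(0, 2), (1, 0), (1, 3), (1, 5), (2, 4), (3, 0), (3, 6), (4, 0), (5, 2), (5, 5), (6, 2), (6, 4), (6, 5)}; count = 13.

For each of the 49 pairs (x, y) ∈ F_7², evaluate f(x, y) mod 7. Record the zeros.
  x = 0: [0↦5, 1↦3, 2↦0, 3↦4, 4↦2, 5↦2, 6↦5]  zeros at y ∈ {2}
  x = 1: [0↦0, 1↦6, 2↦1, 3↦0, 4↦4, 5↦0, 6↦3]  zeros at y ∈ {0, 3, 5}
  x = 2: [0↦5, 1↦1, 2↦4, 3↦1, 4↦0, 5↦2, 6↦1]  zeros at y ∈ {4}
  x = 3: [0↦0, 1↦3, 2↦3, 3↦1, 4↦5, 5↦2, 6↦0]  zeros at y ∈ {0, 6}
  x = 4: [0↦0, 1↦6, 2↦6, 3↦1, 4↦6, 5↦1, 6↦1]  zeros at y ∈ {0}
  x = 5: [0↦6, 1↦4, 2↦0, 3↦2, 4↦4, 5↦0, 6↦5]  zeros at y ∈ {2, 5}
  x = 6: [0↦5, 1↦5, 2↦0, 3↦5, 4↦0, 5↦0, 6↦6]  zeros at y ∈ {2, 4, 5}
Collecting zeros: affine points = {(0, 2), (1, 0), (1, 3), (1, 5), (2, 4), (3, 0), (3, 6), (4, 0), (5, 2), (5, 5), (6, 2), (6, 4), (6, 5)}.
Total count |C(F_7)_aff| = 13.


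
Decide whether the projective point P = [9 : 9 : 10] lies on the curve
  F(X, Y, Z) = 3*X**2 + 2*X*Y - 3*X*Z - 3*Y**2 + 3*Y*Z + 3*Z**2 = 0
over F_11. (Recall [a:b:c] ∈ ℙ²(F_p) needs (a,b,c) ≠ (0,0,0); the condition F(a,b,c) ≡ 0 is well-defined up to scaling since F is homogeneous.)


F(9,9,10) ≡ 0 (mod 11); P is on the curve.

Evaluate F(9, 9, 10) term-by-term (mod 11).
  3*X**2 ↦ 3·81·1·1 = 243
  2*X*Y ↦ 2·9·9·1 = 162
  -3*X*Z ↦ -3·9·1·10 = -270
  -3*Y**2 ↦ -3·1·81·1 = -243
  3*Y*Z ↦ 3·1·9·10 = 270
  3*Z**2 ↦ 3·1·1·100 = 300
Sum: F(9, 9, 10) = (243) + (162) + (-270) + (-243) + (270) + (300) = 462.
Reducing mod 11: 462 ≡ 0 (mod 11).
Since F(a, b, c) ≡ 0 (mod 11), P lies on the curve.


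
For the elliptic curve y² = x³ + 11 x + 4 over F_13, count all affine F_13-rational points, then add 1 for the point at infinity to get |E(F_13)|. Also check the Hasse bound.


Affine points = {(0, 2), (0, 11), (1, 4), (1, 9), (3, 5), (3, 8), (6, 0), (9, 0), (10, 3), (10, 10), (11, 0)}; affine count = 11; |E(F_13)| = 12.

Discriminant check: Δ ∝ 4a³ + 27b² = 4·11³ + 27·4² = 4·1331 + 27·16 ≡ 10 (mod 13). Nonzero ⇒ E is nonsingular.
For each x ∈ F_13, compute rhs = x³ + 11·x + 4 mod 13, then count y ∈ F_13 with y² ≡ rhs.
  x = 0: rhs = 4, matching y values: 2, 11 (2 points).
  x = 1: rhs = 3, matching y values: 4, 9 (2 points).
  x = 2: rhs = 8, matching y values: none (0 points).
  x = 3: rhs = 12, matching y values: 5, 8 (2 points).
  x = 4: rhs = 8, matching y values: none (0 points).
  x = 5: rhs = 2, matching y values: none (0 points).
  x = 6: rhs = 0, matching y values: 0 (1 points).
  x = 7: rhs = 8, matching y values: none (0 points).
  x = 8: rhs = 6, matching y values: none (0 points).
  x = 9: rhs = 0, matching y values: 0 (1 points).
  x = 10: rhs = 9, matching y values: 3, 10 (2 points).
  x = 11: rhs = 0, matching y values: 0 (1 points).
  x = 12: rhs = 5, matching y values: none (0 points).
Total affine count: 11.
Full point count |E(F_13)| = 11 + 1 = 12.
Hasse bound: |12 − (13+1)| = |-2| = 2 ≤ 2√13 ≈ 7.2111 ✓.
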